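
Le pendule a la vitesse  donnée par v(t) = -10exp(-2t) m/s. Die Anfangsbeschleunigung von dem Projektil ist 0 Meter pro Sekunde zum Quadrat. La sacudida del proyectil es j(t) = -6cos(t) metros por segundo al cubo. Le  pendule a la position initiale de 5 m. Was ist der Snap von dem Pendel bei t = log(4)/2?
Um dies zu lösen, müssen wir 3 Ableitungen unserer Gleichung für die Geschwindigkeit v(t) = -10·exp(-2·t) nehmen. Die Ableitung von der Geschwindigkeit ergibt die Beschleunigung: a(t) = 20·exp(-2·t). Mit d/dt von a(t) finden wir j(t) = -40·exp(-2·t). Mit d/dt von j(t) finden wir s(t) = 80·exp(-2·t). Mit s(t) = 80·exp(-2·t) und Einsetzen von t = log(4)/2, finden wir s = 20.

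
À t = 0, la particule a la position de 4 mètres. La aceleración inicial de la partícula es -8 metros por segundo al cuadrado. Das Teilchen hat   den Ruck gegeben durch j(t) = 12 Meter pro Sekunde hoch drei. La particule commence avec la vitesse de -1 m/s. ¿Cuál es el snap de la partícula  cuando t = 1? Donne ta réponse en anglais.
We must differentiate our jerk equation j(t) = 12 1 time. Taking d/dt of j(t), we find s(t) = 0. Using s(t) = 0 and substituting t = 1, we find s = 0.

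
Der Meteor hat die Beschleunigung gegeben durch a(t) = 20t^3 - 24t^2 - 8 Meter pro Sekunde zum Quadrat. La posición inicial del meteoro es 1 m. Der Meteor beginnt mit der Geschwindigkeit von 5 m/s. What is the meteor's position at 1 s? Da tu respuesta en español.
Debemos encontrar la antiderivada de nuestra ecuación de la aceleración a(t) = 20·t^3 - 24·t^2 - 8 2 veces. Integrando la aceleración y usando la condición inicial v(0) = 5, obtenemos v(t) = 5·t^4 - 8·t^3 - 8·t + 5. La antiderivada de la velocidad es la posición. Usando x(0) = 1, obtenemos x(t) = t^5 - 2·t^4 - 4·t^2 + 5·t + 1. Usando x(t) = t^5 - 2·t^4 - 4·t^2 + 5·t + 1 y sustituyendo t = 1, encontramos x = 1.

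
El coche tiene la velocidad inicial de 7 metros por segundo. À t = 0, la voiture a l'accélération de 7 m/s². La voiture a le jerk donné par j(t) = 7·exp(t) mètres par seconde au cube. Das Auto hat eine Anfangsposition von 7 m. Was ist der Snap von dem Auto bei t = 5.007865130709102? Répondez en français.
En partant du jerk j(t) = 7·exp(t), nous prenons 1 dérivée. En dérivant le jerk, nous obtenons le snap: s(t) = 7·exp(t). En utilisant s(t) = 7·exp(t) et en substituant t = 5.007865130709102, nous trouvons s = 1047.09535347369.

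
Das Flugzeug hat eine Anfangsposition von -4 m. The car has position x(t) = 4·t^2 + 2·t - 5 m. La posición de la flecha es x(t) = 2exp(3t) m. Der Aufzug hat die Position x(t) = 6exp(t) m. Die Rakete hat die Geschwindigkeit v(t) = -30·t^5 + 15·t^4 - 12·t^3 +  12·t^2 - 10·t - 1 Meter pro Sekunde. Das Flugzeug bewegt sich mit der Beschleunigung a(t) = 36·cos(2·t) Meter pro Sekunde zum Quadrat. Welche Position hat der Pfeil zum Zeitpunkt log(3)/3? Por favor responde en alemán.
Mit x(t) = 2·exp(3·t) und Einsetzen von t = log(3)/3, finden wir x = 6.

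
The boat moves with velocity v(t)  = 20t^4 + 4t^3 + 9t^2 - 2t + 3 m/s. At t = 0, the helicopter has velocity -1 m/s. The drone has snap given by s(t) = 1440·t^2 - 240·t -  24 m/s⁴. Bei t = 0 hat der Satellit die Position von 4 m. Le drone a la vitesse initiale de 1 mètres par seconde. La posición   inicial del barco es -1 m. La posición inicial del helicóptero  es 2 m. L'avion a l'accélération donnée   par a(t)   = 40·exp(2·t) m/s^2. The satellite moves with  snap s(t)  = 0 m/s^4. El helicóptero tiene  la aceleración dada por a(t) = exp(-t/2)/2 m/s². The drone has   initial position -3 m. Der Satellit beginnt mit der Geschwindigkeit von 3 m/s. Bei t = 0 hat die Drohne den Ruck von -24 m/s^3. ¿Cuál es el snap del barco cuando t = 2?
Para resolver esto, necesitamos tomar 3 derivadas de nuestra ecuación de la velocidad v(t) = 20·t^4 + 4·t^3 + 9·t^2 - 2·t + 3. Tomando d/dt de v(t), encontramos a(t) = 80·t^3 + 12·t^2 + 18·t - 2. Tomando d/dt de a(t), encontramos j(t) = 240·t^2 + 24·t + 18. Tomando d/dt de j(t), encontramos s(t) = 480·t + 24. Usando s(t) = 480·t + 24 y sustituyendo t = 2, encontramos s = 984.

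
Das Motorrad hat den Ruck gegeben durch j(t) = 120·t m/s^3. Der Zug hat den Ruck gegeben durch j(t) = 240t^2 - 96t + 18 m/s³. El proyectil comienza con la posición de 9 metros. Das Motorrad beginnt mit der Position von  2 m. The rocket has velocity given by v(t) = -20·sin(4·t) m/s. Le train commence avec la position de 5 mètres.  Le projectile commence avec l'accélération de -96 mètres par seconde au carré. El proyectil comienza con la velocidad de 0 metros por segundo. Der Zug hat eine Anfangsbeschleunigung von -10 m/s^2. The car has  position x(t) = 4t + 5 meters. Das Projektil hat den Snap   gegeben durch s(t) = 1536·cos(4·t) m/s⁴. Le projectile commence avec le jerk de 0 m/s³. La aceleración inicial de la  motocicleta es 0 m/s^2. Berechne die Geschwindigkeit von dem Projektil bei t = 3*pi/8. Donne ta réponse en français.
En partant du snap s(t) = 1536·cos(4·t), nous prenons 3 intégrales. La primitive du snap est le jerk. En utilisant j(0) = 0, nous obtenons j(t) = 384·sin(4·t). En prenant ∫j(t)dt et en appliquant a(0) = -96, nous trouvons a(t) = -96·cos(4·t). En intégrant l'accélération et en utilisant la condition initiale v(0) = 0, nous obtenons v(t) = -24·sin(4·t). De l'équation de la vitesse v(t) = -24·sin(4·t), nous substituons t = 3*pi/8 pour obtenir v = 24.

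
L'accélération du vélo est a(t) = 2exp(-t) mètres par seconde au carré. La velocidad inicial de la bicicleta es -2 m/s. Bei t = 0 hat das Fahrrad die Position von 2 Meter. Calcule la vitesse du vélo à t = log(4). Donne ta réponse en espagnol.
Partiendo de la aceleración a(t) = 2·exp(-t), tomamos 1 antiderivada. Integrando la aceleración y usando la condición inicial v(0) = -2, obtenemos v(t) = -2·exp(-t). De la ecuación de la velocidad v(t) = -2·exp(-t), sustituimos t = log(4) para obtener v = -1/2.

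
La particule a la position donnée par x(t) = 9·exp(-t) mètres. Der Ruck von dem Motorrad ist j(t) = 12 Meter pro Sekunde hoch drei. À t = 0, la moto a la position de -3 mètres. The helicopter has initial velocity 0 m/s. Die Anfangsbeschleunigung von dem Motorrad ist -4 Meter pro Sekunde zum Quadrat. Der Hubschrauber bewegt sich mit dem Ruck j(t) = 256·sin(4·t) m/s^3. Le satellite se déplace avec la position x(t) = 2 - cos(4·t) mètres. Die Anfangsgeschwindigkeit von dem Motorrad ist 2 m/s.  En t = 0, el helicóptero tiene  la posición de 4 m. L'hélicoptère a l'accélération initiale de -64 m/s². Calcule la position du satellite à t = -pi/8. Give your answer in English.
We have position x(t) = 2 - cos(4·t). Substituting t = -pi/8: x(-pi/8) = 2.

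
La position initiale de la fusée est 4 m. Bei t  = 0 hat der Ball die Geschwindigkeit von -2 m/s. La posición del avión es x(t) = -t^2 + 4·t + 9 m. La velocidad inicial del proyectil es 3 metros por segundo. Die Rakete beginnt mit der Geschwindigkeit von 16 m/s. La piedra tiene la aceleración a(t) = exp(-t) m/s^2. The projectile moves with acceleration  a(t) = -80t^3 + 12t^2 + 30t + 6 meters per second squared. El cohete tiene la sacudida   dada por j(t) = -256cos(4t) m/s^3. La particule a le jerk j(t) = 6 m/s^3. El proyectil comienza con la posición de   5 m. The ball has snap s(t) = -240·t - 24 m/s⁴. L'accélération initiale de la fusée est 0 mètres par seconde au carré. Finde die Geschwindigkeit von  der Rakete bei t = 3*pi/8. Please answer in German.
Wir müssen das Integral unserer Gleichung für den Ruck j(t) = -256·cos(4·t) 2-mal finden. Durch Integration von dem Ruck und Verwendung der Anfangsbedingung a(0) = 0, erhalten wir a(t) = -64·sin(4·t). Durch Integration von der Beschleunigung und Verwendung der Anfangsbedingung v(0) = 16, erhalten wir v(t) = 16·cos(4·t). Mit v(t) = 16·cos(4·t) und Einsetzen von t = 3*pi/8, finden wir v = 0.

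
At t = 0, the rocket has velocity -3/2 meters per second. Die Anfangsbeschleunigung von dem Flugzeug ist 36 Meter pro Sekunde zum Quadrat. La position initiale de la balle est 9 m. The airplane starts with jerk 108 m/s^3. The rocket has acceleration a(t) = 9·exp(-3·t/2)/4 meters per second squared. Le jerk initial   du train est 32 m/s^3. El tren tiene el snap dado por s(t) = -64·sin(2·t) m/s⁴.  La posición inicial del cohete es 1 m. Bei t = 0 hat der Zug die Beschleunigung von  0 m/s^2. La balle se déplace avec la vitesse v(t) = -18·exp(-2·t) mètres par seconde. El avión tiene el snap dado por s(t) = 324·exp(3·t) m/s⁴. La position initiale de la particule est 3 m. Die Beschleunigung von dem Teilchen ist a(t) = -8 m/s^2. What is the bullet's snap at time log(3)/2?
To solve this, we need to take 3 derivatives of our velocity equation v(t) = -18·exp(-2·t). The derivative of velocity gives acceleration: a(t) = 36·exp(-2·t). Taking d/dt of a(t), we find j(t) = -72·exp(-2·t). The derivative of jerk gives snap: s(t) = 144·exp(-2·t). Using s(t) = 144·exp(-2·t) and substituting t = log(3)/2, we find s = 48.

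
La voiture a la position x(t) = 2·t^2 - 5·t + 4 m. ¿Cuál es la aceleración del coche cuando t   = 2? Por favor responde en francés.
Nous devons dériver notre équation de la position x(t) = 2·t^2 - 5·t + 4 2 fois. La dérivée de la position donne la vitesse: v(t) = 4·t - 5. En prenant d/dt de v(t), nous trouvons a(t) = 4. Nous avons l'accélération a(t) = 4. En substituant t = 2: a(2) = 4.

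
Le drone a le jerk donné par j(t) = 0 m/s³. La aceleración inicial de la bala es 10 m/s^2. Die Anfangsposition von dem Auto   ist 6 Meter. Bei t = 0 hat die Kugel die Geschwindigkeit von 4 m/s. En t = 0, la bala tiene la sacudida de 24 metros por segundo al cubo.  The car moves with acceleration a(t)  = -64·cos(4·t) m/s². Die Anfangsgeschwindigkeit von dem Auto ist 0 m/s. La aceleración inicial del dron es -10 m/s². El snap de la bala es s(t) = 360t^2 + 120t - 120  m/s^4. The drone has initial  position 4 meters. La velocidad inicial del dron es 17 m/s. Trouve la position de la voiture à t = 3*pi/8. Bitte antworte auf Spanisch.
Debemos encontrar la integral de nuestra ecuación de la aceleración a(t) = -64·cos(4·t) 2 veces. Integrando la aceleración y usando la condición inicial v(0) = 0, obtenemos v(t) = -16·sin(4·t). La antiderivada de la velocidad, con x(0) = 6, da la posición: x(t) = 4·cos(4·t) + 2. Usando x(t) = 4·cos(4·t) + 2 y sustituyendo t = 3*pi/8, encontramos x = 2.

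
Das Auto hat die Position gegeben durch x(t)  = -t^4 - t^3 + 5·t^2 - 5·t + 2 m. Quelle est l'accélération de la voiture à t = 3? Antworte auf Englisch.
We must differentiate our position equation x(t) = -t^4 - t^3 + 5·t^2 - 5·t + 2 2 times. Taking d/dt of x(t), we find v(t) = -4·t^3 - 3·t^2 + 10·t - 5. The derivative of velocity gives acceleration: a(t) = -12·t^2 - 6·t + 10. From the given acceleration equation a(t) = -12·t^2 - 6·t + 10, we substitute t = 3 to get a = -116.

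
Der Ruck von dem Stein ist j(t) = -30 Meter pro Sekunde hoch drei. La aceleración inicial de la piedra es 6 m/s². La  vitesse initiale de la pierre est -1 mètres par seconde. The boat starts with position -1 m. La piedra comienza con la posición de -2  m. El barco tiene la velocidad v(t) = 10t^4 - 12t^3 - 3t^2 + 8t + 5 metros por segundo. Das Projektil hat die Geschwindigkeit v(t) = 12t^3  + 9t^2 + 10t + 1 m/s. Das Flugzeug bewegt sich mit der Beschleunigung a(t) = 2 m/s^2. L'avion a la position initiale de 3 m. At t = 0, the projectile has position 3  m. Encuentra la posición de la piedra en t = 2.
Para resolver esto, necesitamos tomar 3 antiderivadas de nuestra ecuación de la sacudida j(t) = -30. La antiderivada de la sacudida, con a(0) = 6, da la aceleración: a(t) = 6 - 30·t. Tomando ∫a(t)dt y aplicando v(0) = -1, encontramos v(t) = -15·t^2 + 6·t - 1. La antiderivada de la velocidad, con x(0) = -2, da la posición: x(t) = -5·t^3 + 3·t^2 - t - 2. Tenemos la posición x(t) = -5·t^3 + 3·t^2 - t - 2. Sustituyendo t = 2: x(2) = -32.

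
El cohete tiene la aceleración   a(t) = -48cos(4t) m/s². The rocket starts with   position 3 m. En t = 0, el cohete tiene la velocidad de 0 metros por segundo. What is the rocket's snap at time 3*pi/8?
To solve this, we need to take 2 derivatives of our acceleration equation a(t) = -48·cos(4·t). The derivative of acceleration gives jerk: j(t) = 192·sin(4·t). The derivative of jerk gives snap: s(t) = 768·cos(4·t). Using s(t) = 768·cos(4·t) and substituting t = 3*pi/8, we find s = 0.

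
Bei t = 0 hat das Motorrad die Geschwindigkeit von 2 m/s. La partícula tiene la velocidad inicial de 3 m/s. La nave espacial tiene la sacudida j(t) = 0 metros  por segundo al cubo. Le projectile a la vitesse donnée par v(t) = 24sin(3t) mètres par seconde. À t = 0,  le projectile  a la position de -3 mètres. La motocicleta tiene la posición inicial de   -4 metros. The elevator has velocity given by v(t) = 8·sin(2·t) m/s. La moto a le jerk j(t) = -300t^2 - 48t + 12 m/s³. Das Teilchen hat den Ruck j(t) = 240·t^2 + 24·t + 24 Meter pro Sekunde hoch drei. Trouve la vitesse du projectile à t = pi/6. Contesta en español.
Usando v(t) = 24·sin(3·t) y sustituyendo t = pi/6, encontramos v = 24.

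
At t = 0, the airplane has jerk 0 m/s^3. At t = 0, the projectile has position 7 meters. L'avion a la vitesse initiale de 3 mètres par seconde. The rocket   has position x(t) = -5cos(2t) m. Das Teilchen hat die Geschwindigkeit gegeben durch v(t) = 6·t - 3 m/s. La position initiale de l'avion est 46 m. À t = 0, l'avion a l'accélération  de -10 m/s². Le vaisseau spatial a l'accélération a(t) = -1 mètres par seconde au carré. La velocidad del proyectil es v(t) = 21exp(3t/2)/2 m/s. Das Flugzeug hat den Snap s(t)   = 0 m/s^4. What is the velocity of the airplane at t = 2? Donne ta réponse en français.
Pour résoudre ceci, nous devons prendre 3 intégrales de notre équation du snap s(t) = 0. En intégrant le snap et en utilisant la condition initiale j(0) = 0, nous obtenons j(t) = 0. En intégrant le jerk et en utilisant la condition initiale a(0) = -10, nous obtenons a(t) = -10. En intégrant l'accélération et en utilisant la condition initiale v(0) = 3, nous obtenons v(t) = 3 - 10·t. En utilisant v(t) = 3 - 10·t et en substituant t = 2, nous trouvons v = -17.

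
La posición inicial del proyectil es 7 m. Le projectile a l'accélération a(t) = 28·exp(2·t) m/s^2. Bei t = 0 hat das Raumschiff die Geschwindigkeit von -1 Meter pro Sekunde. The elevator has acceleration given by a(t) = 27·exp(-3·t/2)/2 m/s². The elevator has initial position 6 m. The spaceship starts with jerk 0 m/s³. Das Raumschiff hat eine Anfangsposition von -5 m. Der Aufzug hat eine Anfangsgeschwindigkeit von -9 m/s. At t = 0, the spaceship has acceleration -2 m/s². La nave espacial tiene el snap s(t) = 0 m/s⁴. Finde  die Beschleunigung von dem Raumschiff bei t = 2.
Ausgehend von dem Snap s(t) = 0, nehmen wir 2 Integrale. Durch Integration von dem Snap und Verwendung der Anfangsbedingung j(0) = 0, erhalten wir j(t) = 0. Die Stammfunktion von dem Ruck ist die Beschleunigung. Mit a(0) = -2 erhalten wir a(t) = -2. Aus der Gleichung für die Beschleunigung a(t) = -2, setzen wir t = 2 ein und erhalten a = -2.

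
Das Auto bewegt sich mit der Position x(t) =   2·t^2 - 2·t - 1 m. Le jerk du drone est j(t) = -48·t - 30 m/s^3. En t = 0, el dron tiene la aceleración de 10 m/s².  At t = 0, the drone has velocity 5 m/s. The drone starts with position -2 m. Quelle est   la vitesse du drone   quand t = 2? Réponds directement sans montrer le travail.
v(2) = -99.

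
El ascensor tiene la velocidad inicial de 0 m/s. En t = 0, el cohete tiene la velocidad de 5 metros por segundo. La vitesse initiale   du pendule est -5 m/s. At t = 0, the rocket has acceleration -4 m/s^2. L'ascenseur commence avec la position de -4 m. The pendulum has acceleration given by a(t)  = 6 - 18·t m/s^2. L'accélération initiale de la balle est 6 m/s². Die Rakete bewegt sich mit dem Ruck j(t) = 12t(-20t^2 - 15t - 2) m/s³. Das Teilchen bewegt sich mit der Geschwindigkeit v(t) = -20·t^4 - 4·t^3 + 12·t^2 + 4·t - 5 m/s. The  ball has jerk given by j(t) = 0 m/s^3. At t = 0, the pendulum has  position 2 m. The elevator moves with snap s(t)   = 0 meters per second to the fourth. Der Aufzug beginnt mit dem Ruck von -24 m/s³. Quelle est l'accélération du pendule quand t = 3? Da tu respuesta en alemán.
Aus der Gleichung für die Beschleunigung a(t) = 6 - 18·t, setzen wir t = 3 ein und erhalten a = -48.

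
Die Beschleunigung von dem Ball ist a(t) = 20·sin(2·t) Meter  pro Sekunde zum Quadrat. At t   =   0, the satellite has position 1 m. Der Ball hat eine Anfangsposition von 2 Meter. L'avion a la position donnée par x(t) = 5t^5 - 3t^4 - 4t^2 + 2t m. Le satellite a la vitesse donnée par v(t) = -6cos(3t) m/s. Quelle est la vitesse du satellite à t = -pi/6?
Nous avons la vitesse v(t) = -6·cos(3·t). En substituant t = -pi/6: v(-pi/6) = 0.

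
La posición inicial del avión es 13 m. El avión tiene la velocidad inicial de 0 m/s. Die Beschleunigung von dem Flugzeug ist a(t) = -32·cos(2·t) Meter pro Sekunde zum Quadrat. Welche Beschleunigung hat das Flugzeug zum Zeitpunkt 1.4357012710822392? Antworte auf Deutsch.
Aus der Gleichung für die Beschleunigung a(t) = -32·cos(2·t), setzen wir t = 1.4357012710822392 ein und erhalten a = 30.8390454481957.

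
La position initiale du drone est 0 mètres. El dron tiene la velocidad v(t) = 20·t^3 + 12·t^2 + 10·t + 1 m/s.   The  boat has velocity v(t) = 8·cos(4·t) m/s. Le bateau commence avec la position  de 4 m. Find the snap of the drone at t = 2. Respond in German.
Um dies zu lösen, müssen wir 3 Ableitungen unserer Gleichung für die Geschwindigkeit v(t) = 20·t^3 + 12·t^2 + 10·t + 1 nehmen. Die Ableitung von der Geschwindigkeit ergibt die Beschleunigung: a(t) = 60·t^2 + 24·t + 10. Mit d/dt von a(t) finden wir j(t) = 120·t + 24. Die Ableitung von dem Ruck ergibt den Snap: s(t) = 120. Wir haben den Snap s(t) = 120. Durch Einsetzen von t = 2: s(2) = 120.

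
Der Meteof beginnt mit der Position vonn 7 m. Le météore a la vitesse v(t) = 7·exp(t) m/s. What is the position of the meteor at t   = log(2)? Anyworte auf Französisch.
Nous devons trouver la primitive de notre équation de la vitesse v(t) = 7·exp(t) 1 fois. En prenant ∫v(t)dt et en appliquant x(0) = 7, nous trouvons x(t) = 7·exp(t). Nous avons la position x(t) = 7·exp(t). En substituant t = log(2): x(log(2)) = 14.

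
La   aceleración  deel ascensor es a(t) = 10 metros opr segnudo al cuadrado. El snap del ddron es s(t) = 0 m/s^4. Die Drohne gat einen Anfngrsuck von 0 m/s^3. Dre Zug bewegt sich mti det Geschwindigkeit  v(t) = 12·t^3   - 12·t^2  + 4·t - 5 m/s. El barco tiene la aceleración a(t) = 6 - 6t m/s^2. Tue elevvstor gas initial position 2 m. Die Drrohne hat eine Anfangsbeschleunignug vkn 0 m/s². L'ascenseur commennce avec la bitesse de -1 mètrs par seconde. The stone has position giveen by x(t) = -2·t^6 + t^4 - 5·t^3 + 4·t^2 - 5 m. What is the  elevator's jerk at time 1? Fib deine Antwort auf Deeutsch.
Um dies zu lösen, müssen wir 1 Ableitung unserer Gleichung für die Beschleunigung a(t) = 10 nehmen. Mit d/dt von a(t) finden wir j(t) = 0. Wir haben den Ruck j(t) = 0. Durch Einsetzen von t = 1: j(1) = 0.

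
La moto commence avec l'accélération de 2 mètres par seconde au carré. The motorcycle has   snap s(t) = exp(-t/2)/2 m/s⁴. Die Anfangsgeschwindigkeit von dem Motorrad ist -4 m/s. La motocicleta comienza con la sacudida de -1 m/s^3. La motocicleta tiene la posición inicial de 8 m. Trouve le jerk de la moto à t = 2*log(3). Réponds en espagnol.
Para resolver esto, necesitamos tomar 1 antiderivada de nuestra ecuación del snap s(t) = exp(-t/2)/2. La antiderivada del snap es la sacudida. Usando j(0) = -1, obtenemos j(t) = -exp(-t/2). Tenemos la sacudida j(t) = -exp(-t/2). Sustituyendo t = 2*log(3): j(2*log(3)) = -1/3.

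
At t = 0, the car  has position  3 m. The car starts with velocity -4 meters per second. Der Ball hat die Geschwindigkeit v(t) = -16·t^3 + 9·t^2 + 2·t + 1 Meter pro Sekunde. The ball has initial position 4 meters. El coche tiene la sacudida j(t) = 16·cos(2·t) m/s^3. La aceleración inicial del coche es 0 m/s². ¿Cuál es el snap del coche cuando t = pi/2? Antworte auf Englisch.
Starting from jerk j(t) = 16·cos(2·t), we take 1 derivative. The derivative of jerk gives snap: s(t) = -32·sin(2·t). We have snap s(t) = -32·sin(2·t). Substituting t = pi/2: s(pi/2) = 0.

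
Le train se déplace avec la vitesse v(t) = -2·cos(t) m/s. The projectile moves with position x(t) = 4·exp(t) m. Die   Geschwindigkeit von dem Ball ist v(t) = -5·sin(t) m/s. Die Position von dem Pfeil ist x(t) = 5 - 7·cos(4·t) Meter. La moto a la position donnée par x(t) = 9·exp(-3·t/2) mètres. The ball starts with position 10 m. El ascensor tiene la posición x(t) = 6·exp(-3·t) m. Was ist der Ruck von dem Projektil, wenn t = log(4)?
Um dies zu lösen, müssen wir 3 Ableitungen unserer Gleichung für die Position x(t) = 4·exp(t) nehmen. Die Ableitung von der Position ergibt die Geschwindigkeit: v(t) = 4·exp(t). Mit d/dt von v(t) finden wir a(t) = 4·exp(t). Durch Ableiten von der Beschleunigung erhalten wir den Ruck: j(t) = 4·exp(t). Wir haben den Ruck j(t) = 4·exp(t). Durch Einsetzen von t = log(4): j(log(4)) = 16.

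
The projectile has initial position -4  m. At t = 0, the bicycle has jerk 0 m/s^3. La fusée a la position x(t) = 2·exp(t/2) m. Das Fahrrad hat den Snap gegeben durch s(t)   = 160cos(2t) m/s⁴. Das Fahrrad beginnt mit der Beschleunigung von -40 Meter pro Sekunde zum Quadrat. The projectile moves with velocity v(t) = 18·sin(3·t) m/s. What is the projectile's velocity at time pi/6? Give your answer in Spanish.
De la ecuación de la velocidad v(t) = 18·sin(3·t), sustituimos t = pi/6 para obtener v = 18.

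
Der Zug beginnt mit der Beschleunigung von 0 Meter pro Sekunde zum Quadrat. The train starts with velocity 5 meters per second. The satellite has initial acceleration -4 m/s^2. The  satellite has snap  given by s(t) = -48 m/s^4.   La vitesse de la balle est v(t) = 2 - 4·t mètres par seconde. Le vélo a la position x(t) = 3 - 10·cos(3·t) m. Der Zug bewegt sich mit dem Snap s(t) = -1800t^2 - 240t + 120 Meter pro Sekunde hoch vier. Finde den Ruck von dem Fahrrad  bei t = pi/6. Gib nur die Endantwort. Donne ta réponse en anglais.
At t = pi/6, j = -270.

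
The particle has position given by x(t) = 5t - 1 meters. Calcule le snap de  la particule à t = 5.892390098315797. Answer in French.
Pour résoudre ceci, nous devons prendre 4 dérivées de notre équation de la position x(t) = 5·t - 1. En prenant d/dt de x(t), nous trouvons v(t) = 5. En prenant d/dt de v(t), nous trouvons a(t) = 0. En prenant d/dt de a(t), nous trouvons j(t) = 0. La dérivée du jerk donne le snap: s(t) = 0. Nous avons le snap s(t) = 0. En substituant t = 5.892390098315797: s(5.892390098315797) = 0.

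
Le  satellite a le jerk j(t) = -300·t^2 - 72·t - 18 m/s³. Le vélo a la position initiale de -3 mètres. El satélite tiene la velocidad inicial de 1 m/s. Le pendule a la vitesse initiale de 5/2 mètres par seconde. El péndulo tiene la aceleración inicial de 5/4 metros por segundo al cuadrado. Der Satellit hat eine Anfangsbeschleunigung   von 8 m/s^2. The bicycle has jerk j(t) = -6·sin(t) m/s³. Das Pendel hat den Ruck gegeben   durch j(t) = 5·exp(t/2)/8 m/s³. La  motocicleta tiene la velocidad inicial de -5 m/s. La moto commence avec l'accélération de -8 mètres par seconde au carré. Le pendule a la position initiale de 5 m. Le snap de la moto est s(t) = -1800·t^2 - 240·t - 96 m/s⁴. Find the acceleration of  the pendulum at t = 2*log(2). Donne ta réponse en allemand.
Um dies zu lösen, müssen wir 1 Integral unserer Gleichung für den Ruck j(t) = 5·exp(t/2)/8 finden. Durch Integration von dem Ruck und Verwendung der Anfangsbedingung a(0) = 5/4, erhalten wir a(t) = 5·exp(t/2)/4. Wir haben die Beschleunigung a(t) = 5·exp(t/2)/4. Durch Einsetzen von t = 2*log(2): a(2*log(2)) = 5/2.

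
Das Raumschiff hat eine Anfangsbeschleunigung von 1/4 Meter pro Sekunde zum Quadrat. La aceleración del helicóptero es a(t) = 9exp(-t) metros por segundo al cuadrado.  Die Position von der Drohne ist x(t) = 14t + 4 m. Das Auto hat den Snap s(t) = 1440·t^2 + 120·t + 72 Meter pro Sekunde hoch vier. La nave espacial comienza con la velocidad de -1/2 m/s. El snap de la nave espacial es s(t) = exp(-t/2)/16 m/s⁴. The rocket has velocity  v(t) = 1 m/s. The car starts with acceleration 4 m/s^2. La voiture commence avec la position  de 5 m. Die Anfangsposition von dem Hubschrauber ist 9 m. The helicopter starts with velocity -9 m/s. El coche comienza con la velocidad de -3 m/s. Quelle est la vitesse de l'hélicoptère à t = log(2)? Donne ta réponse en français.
Nous devons trouver l'intégrale de notre équation de l'accélération a(t) = 9·exp(-t) 1 fois. La primitive de l'accélération est la vitesse. En utilisant v(0) = -9, nous obtenons v(t) = -9·exp(-t). De l'équation de la vitesse v(t) = -9·exp(-t), nous substituons t = log(2) pour obtenir v = -9/2.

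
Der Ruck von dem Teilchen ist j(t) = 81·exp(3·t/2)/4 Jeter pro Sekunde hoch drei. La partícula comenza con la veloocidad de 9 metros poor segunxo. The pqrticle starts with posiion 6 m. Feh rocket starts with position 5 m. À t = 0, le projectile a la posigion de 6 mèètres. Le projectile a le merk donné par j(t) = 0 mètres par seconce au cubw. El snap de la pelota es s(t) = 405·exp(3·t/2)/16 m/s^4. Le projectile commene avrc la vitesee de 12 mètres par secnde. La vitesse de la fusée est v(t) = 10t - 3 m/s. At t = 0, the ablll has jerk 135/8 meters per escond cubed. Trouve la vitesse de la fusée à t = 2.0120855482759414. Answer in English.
From the given velocity equation v(t) = 10·t - 3, we substitute t = 2.0120855482759414 to get v = 17.1208554827594.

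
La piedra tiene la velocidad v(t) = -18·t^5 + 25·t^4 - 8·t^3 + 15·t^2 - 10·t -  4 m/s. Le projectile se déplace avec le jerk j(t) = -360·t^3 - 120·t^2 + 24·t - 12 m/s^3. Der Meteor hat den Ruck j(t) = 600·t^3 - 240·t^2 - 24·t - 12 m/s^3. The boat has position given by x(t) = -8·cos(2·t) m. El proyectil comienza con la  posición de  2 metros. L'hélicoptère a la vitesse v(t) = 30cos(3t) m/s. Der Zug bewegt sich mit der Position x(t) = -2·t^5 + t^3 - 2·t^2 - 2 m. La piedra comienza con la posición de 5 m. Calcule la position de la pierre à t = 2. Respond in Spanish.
Para resolver esto, necesitamos tomar 1 antiderivada de nuestra ecuación de la velocidad v(t) = -18·t^5 + 25·t^4 - 8·t^3 + 15·t^2 - 10·t - 4. Integrando la velocidad y usando la condición inicial x(0) = 5, obtenemos x(t) = -3·t^6 + 5·t^5 - 2·t^4 + 5·t^3 - 5·t^2 - 4·t + 5. Tenemos la posición x(t) = -3·t^6 + 5·t^5 - 2·t^4 + 5·t^3 - 5·t^2 - 4·t + 5. Sustituyendo t = 2: x(2) = -47.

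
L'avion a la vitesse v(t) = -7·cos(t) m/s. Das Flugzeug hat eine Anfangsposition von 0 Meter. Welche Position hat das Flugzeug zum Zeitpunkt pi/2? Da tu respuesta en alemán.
Um dies zu lösen, müssen wir 1 Integral unserer Gleichung für die Geschwindigkeit v(t) = -7·cos(t) finden. Das Integral von der Geschwindigkeit, mit x(0) = 0, ergibt die Position: x(t) = -7·sin(t). Mit x(t) = -7·sin(t) und Einsetzen von t = pi/2, finden wir x = -7.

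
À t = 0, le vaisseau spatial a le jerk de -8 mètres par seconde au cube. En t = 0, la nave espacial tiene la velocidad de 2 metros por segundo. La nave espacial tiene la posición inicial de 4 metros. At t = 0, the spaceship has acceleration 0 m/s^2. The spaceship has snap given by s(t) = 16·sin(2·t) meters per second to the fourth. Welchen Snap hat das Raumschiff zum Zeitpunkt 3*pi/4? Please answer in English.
From the given snap equation s(t) = 16·sin(2·t), we substitute t = 3*pi/4 to get s = -16.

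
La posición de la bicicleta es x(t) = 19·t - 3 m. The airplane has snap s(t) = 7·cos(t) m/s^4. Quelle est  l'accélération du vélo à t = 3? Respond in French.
Pour résoudre ceci, nous devons prendre 2 dérivées de notre équation de la position x(t) = 19·t - 3. La dérivée de la position donne la vitesse: v(t) = 19. En prenant d/dt de v(t), nous trouvons a(t) = 0. En utilisant a(t) = 0 et en substituant t = 3, nous trouvons a = 0.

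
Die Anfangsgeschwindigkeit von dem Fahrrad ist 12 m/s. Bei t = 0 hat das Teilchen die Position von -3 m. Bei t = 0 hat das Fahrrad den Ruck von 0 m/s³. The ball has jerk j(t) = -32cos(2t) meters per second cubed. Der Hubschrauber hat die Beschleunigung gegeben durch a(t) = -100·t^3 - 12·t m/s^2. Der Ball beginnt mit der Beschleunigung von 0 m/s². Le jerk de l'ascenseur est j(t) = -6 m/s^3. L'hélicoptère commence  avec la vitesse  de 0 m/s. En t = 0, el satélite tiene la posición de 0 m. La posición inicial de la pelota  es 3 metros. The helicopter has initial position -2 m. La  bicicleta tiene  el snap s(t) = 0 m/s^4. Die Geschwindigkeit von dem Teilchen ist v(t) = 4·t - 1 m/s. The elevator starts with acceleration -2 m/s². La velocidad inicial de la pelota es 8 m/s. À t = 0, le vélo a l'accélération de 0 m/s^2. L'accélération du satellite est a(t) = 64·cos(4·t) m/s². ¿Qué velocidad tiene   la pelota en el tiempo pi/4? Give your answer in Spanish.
Partiendo de la sacudida j(t) = -32·cos(2·t), tomamos 2 antiderivadas. La antiderivada de la sacudida es la aceleración. Usando a(0) = 0, obtenemos a(t) = -16·sin(2·t). Tomando ∫a(t)dt y aplicando v(0) = 8, encontramos v(t) = 8·cos(2·t). Usando v(t) = 8·cos(2·t) y sustituyendo t = pi/4, encontramos v = 0.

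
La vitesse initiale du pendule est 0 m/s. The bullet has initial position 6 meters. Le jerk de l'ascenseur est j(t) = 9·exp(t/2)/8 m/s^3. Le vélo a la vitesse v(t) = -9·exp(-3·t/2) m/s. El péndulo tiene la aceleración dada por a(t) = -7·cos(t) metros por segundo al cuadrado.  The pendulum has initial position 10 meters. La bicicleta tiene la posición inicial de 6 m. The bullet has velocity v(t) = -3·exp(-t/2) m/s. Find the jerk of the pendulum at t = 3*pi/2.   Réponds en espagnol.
Partiendo de la aceleración a(t) = -7·cos(t), tomamos 1 derivada. La derivada de la aceleración da la sacudida: j(t) = 7·sin(t). Usando j(t) = 7·sin(t) y sustituyendo t = 3*pi/2, encontramos j = -7.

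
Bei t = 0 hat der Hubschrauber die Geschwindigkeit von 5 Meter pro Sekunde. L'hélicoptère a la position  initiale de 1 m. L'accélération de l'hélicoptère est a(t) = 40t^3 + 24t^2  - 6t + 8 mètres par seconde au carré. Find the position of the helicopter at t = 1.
We must find the integral of our acceleration equation a(t) = 40·t^3 + 24·t^2 - 6·t + 8 2 times. Finding the integral of a(t) and using v(0) = 5: v(t) = 10·t^4 + 8·t^3 - 3·t^2 + 8·t + 5. Integrating velocity and using the initial condition x(0) = 1, we get x(t) = 2·t^5 + 2·t^4 - t^3 + 4·t^2 + 5·t + 1. Using x(t) = 2·t^5 + 2·t^4 - t^3 + 4·t^2 + 5·t + 1 and substituting t = 1, we find x = 13.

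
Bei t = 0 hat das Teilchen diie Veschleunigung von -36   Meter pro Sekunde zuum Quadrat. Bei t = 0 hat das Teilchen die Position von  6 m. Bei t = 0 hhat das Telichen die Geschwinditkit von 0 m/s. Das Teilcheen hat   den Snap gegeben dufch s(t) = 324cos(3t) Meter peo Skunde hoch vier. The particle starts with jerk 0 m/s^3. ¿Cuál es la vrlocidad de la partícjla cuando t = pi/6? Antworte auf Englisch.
We must find the antiderivative of our snap equation s(t) = 324·cos(3·t) 3 times. Finding the integral of s(t) and using j(0) = 0: j(t) = 108·sin(3·t). Taking ∫j(t)dt and applying a(0) = -36, we find a(t) = -36·cos(3·t). Taking ∫a(t)dt and applying v(0) = 0, we find v(t) = -12·sin(3·t). From the given velocity equation v(t) = -12·sin(3·t), we substitute t = pi/6 to get v = -12.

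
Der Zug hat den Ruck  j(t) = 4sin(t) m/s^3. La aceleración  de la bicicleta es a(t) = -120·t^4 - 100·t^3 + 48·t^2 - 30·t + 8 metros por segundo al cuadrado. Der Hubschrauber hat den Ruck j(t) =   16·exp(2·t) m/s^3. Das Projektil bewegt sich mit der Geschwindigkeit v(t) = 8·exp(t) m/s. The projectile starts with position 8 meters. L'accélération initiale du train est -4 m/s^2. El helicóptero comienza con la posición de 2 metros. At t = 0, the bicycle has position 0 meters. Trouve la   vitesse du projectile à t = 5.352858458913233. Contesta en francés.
Nous avons la vitesse v(t) = 8·exp(t). En substituant t = 5.352858458913233: v(5.352858458913233) = 1689.68939416904.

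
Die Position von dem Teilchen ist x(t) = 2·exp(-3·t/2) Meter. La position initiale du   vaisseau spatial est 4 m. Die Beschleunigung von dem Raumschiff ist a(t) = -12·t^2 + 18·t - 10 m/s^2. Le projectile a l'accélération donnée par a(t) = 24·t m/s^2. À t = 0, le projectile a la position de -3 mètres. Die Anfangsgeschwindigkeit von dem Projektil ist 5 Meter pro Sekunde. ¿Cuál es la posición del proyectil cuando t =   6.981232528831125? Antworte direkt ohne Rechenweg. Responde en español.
La posición en t = 6.981232528831125 es x = 1392.90044946572.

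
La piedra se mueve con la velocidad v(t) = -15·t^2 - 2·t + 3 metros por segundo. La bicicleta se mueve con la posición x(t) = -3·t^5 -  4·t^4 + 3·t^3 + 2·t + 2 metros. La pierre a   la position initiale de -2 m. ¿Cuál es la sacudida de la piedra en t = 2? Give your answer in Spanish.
Debemos derivar nuestra ecuación de la velocidad v(t) = -15·t^2 - 2·t + 3 2 veces. Derivando la velocidad, obtenemos la aceleración: a(t) = -30·t - 2. Tomando d/dt de a(t), encontramos j(t) = -30. Tenemos la sacudida j(t) = -30. Sustituyendo t = 2: j(2) = -30.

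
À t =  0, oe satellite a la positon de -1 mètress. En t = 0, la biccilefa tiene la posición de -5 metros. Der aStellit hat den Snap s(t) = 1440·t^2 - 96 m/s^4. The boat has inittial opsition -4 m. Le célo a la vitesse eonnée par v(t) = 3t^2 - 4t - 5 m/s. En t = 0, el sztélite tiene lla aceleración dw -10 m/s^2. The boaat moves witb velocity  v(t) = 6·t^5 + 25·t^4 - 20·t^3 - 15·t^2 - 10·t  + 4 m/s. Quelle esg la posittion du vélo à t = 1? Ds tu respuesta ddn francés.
Nous devons trouver la primitive de notre équation de la vitesse v(t) = 3·t^2 - 4·t - 5 1 fois. En intégrant la vitesse et en utilisant la condition initiale x(0) = -5, nous obtenons x(t) = t^3 - 2·t^2 - 5·t - 5. Nous avons la position x(t) = t^3 - 2·t^2 - 5·t - 5. En substituant t = 1: x(1) = -11.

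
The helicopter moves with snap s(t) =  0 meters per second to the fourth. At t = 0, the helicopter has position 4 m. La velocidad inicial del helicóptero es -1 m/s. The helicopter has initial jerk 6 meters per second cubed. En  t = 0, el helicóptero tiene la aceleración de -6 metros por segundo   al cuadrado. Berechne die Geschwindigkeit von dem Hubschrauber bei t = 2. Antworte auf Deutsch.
Wir müssen das Integral unserer Gleichung für den Snap s(t) = 0 3-mal finden. Das Integral von dem Snap ist der Ruck. Mit j(0) = 6 erhalten wir j(t) = 6. Durch Integration von dem Ruck und Verwendung der Anfangsbedingung a(0) = -6, erhalten wir a(t) = 6·t - 6. Mit ∫a(t)dt und Anwendung von v(0) = -1, finden wir v(t) = 3·t^2 - 6·t - 1. Aus der Gleichung für die Geschwindigkeit v(t) = 3·t^2 - 6·t - 1, setzen wir t = 2 ein und erhalten v = -1.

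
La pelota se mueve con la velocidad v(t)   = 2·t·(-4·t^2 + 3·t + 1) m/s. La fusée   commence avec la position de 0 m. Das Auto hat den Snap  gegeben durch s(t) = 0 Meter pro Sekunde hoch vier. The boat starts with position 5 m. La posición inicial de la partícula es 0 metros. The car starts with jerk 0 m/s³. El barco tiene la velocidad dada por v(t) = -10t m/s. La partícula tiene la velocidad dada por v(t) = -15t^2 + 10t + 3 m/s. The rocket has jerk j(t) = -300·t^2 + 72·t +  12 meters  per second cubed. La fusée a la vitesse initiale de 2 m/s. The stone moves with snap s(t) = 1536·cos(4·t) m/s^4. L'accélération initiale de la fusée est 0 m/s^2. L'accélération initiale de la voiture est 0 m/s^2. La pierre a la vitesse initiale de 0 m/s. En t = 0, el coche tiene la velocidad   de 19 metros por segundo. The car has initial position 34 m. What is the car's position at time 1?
To find the answer, we compute 4 antiderivatives of s(t) = 0. Taking ∫s(t)dt and applying j(0) = 0, we find j(t) = 0. Taking ∫j(t)dt and applying a(0) = 0, we find a(t) = 0. Finding the integral of a(t) and using v(0) = 19: v(t) = 19. Integrating velocity and using the initial condition x(0) = 34, we get x(t) = 19·t + 34. From the given position equation x(t) = 19·t + 34, we substitute t = 1 to get x = 53.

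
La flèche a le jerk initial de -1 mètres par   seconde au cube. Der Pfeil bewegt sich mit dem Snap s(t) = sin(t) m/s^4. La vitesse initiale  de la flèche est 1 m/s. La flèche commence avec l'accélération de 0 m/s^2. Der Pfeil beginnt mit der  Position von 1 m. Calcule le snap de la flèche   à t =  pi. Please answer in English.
We have snap s(t) = sin(t). Substituting t = pi: s(pi) = 0.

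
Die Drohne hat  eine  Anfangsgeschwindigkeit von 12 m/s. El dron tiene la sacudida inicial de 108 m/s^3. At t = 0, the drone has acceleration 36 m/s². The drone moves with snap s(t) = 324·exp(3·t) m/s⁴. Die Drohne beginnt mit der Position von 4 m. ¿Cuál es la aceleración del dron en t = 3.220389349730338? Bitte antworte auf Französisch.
Pour résoudre ceci, nous devons prendre 2 primitives de notre équation du snap s(t) = 324·exp(3·t). La primitive du snap est le jerk. En utilisant j(0) = 108, nous obtenons j(t) = 108·exp(3·t). L'intégrale du jerk est l'accélération. En utilisant a(0) = 36, nous obtenons a(t) = 36·exp(3·t). De l'équation de l'accélération a(t) = 36·exp(3·t), nous substituons t = 3.220389349730338 pour obtenir a = 565059.880470914.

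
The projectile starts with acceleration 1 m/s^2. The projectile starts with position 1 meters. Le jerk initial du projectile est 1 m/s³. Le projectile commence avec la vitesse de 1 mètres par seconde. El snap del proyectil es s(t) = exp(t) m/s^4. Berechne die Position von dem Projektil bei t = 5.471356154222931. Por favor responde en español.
Debemos encontrar la integral de nuestra ecuación del snap s(t) = exp(t) 4 veces. La antiderivada del snap, con j(0) = 1, da la sacudida: j(t) = exp(t). La antiderivada de la sacudida es la aceleración. Usando a(0) = 1, obtenemos a(t) = exp(t). Integrando la aceleración y usando la condición inicial v(0) = 1, obtenemos v(t) = exp(t). Tomando ∫v(t)dt y aplicando x(0) = 1, encontramos x(t) = exp(t). Usando x(t) = exp(t) y sustituyendo t = 5.471356154222931, encontramos x = 237.782443866067.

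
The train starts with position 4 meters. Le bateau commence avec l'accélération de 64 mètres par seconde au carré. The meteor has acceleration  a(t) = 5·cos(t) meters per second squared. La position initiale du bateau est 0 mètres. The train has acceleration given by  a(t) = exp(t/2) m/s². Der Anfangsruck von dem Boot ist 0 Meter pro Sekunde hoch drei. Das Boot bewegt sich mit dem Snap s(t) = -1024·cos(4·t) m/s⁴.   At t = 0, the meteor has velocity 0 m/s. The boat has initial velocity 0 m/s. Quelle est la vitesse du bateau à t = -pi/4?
Pour résoudre ceci, nous devons prendre 3 intégrales de notre équation du snap s(t) = -1024·cos(4·t). La primitive du snap est le jerk. En utilisant j(0) = 0, nous obtenons j(t) = -256·sin(4·t). La primitive du jerk est l'accélération. En utilisant a(0) = 64, nous obtenons a(t) = 64·cos(4·t). En intégrant l'accélération et en utilisant la condition initiale v(0) = 0, nous obtenons v(t) = 16·sin(4·t). De l'équation de la vitesse v(t) = 16·sin(4·t), nous substituons t = -pi/4 pour obtenir v = 0.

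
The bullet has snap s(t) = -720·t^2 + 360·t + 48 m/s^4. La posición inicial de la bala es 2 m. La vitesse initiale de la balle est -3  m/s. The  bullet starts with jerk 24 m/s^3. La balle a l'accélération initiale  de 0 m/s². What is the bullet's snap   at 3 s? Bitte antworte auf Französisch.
De l'équation du snap s(t) = -720·t^2 + 360·t + 48, nous substituons t = 3 pour obtenir s = -5352.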